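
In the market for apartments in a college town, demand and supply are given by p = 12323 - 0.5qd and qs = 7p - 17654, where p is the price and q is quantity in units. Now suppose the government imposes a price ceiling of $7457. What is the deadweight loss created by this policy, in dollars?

0

Rearranging demand gives qd = 24646 - 2p. In a free market, 24646 - 2p = 7p - 17654 gives the equilibrium p* = 4700, q* = 15246.
Since 7457 is above p* = 4700, the ceiling does not bind and the free-market outcome prevails.
Since the control does not bind, no trades are prevented and deadweight loss is zero.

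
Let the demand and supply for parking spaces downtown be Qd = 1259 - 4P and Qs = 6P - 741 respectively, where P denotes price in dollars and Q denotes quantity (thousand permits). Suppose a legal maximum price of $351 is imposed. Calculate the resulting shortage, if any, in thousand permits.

0

Without the control the market clears where 1259 - 4P = 6P - 741, i.e. P* = 200 and Q* = 459.
Since 351 is above P* = 200, the ceiling does not bind and the free-market outcome prevails.
Since the control does not bind, there is no shortage.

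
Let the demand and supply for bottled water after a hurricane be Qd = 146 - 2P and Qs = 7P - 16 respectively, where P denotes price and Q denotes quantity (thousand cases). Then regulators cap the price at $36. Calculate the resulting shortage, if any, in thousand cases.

Setting quantity demanded equal to quantity supplied, 146 - 2P = 7P - 16, gives P* = 18 and Q* = 110.
Since 36 is above P* = 18, the ceiling does not bind and the free-market outcome prevails.
Since the control does not bind, there is no shortage.

0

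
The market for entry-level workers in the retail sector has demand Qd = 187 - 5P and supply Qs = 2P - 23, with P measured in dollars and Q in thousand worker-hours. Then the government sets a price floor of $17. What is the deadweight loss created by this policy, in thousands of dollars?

0

Setting quantity demanded equal to quantity supplied, 187 - 5P = 2P - 23, gives P* = 30 and Q* = 37.
The floor of 17 is below the equilibrium price 30, so it is not binding; the market clears at P* = 30, Q* = 37.
Since the control does not bind, no trades are prevented and deadweight loss is zero.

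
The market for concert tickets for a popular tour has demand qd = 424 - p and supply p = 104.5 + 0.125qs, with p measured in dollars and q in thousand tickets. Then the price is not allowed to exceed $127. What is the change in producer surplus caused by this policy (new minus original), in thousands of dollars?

Rearranging supply gives qs = 8p - 836. Setting quantity demanded equal to quantity supplied, 424 - p = 8p - 836, gives p* = 140 and q* = 284.
Because the ceiling (127) lies below the market-clearing price, it is binding.
At p = 127: qd = 424 - 127 = 297 and qs = 8·127 - 836 = 180.
Producer surplus without the control is ½ · (140 - 104.5) · 284 = 5041.
With the ceiling, producers sell 180 units at 127, so PS = ½ · (127 - 104.5) · 180 = 2025.
Change in producer surplus = 2025 - 5041 = -3016.

-3016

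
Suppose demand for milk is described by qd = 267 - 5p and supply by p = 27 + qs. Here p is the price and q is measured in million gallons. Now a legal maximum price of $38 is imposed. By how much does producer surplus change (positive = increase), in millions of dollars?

Rearranging supply gives qs = p - 27. In a free market, 267 - 5p = p - 27 gives the equilibrium p* = 49, q* = 22.
Because the ceiling (38) lies below the market-clearing price, it is binding.
At p = 38: qd = 267 - 5·38 = 77 and qs = 38 - 27 = 11.
Producer surplus without the control is ½ · (49 - 27) · 22 = 242.
With the ceiling, producers sell 11 units at 38, so PS = ½ · (38 - 27) · 11 = 60.5.
Change in producer surplus = 60.5 - 242 = -181.5.

-181.5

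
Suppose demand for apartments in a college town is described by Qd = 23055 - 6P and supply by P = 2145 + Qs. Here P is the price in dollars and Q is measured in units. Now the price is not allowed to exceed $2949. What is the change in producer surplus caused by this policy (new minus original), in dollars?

-735304.5

Rearranging supply gives Qs = P - 2145. Equilibrium: 23055 - 6P = P - 2145, so 25200 = 7P and P* = 3600, Q* = 1455.
Since 2949 < 3600, the ceiling is binding.
At P = 2949: Qd = 23055 - 6·2949 = 5361 and Qs = 2949 - 2145 = 804.
Producer surplus without the control is ½ · (3600 - 2145) · 1455 = 1058512.5.
With the ceiling, producers sell 804 units at 2949, so PS = ½ · (2949 - 2145) · 804 = 323208.
Change in producer surplus = 323208 - 1058512.5 = -735304.5.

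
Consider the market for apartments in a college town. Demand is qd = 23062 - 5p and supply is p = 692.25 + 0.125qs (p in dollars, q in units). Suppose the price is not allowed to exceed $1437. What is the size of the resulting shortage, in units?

Rearranging supply gives qs = 8p - 5538. Equilibrium: 23062 - 5p = 8p - 5538, so 28600 = 13p and p* = 2200, q* = 12062.
The ceiling of 1437 is below the equilibrium price 2200, so it binds.
At p = 1437: qd = 23062 - 5·1437 = 15877 and qs = 8·1437 - 5538 = 5958.
Shortage = qd - qs = 15877 - 5958 = 9919.

9919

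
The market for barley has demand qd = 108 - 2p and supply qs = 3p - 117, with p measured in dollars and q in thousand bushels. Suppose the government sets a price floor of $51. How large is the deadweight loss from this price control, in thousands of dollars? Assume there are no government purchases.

60

Equilibrium: 108 - 2p = 3p - 117, so 225 = 5p and p* = 45, q* = 18.
Since 51 > 45, the floor is binding.
At p = 51: qd = 108 - 2·51 = 6 and qs = 3·51 - 117 = 36.
Quantity traded falls to 6. At q = 6 the demand price is (108 - 6)/2 = 51 and the supply price is (117 + 6)/3 = 41.
Deadweight loss = ½ · (51 - 41) · (18 - 6) = ½ · 10 · 12 = 60.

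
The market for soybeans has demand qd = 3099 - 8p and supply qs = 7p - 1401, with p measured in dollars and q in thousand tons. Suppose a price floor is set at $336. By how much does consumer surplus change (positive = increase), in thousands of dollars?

Setting quantity demanded equal to quantity supplied, 3099 - 8p = 7p - 1401, gives p* = 300 and q* = 699.
Because the floor (336) lies above the market-clearing price, it is binding.
At p = 336: qd = 3099 - 8·336 = 411 and qs = 7·336 - 1401 = 951.
Consumer surplus without the control is ½ · (387.375 - 300) · 699 = 30537.5625.
With the floor, consumers buy 411 units at 336, so CS = ½ · (387.375 - 336) · 411 = 10557.5625.
Change in consumer surplus = 10557.5625 - 30537.5625 = -19980.

-19980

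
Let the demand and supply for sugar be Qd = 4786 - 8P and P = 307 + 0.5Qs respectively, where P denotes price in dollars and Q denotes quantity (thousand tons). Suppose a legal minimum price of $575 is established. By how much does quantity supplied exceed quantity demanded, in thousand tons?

350

Rearranging supply gives Qs = 2P - 614. Setting quantity demanded equal to quantity supplied, 4786 - 8P = 2P - 614, gives P* = 540 and Q* = 466.
Because the floor (575) lies above the market-clearing price, it is binding.
At P = 575: Qd = 4786 - 8·575 = 186 and Qs = 2·575 - 614 = 536.
Surplus = Qs - Qd = 536 - 186 = 350.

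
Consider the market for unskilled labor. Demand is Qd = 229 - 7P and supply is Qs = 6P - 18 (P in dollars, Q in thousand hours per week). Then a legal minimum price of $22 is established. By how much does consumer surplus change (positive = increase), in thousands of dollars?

-256.5

In a free market, 229 - 7P = 6P - 18 gives the equilibrium P* = 19, Q* = 96.
Since 22 > 19, the floor is binding.
At P = 22: Qd = 229 - 7·22 = 75 and Qs = 6·22 - 18 = 114.
Consumer surplus without the control is ½ · (229/7 - 19) · 96 = 4608/7.
With the floor, consumers buy 75 units at 22, so CS = ½ · (229/7 - 22) · 75 = 5625/14.
Change in consumer surplus = 5625/14 - 4608/7 = -256.5.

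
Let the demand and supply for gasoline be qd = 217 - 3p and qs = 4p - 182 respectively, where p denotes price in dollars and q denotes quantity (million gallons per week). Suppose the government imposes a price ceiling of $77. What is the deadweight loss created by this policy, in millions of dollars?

0

Setting quantity demanded equal to quantity supplied, 217 - 3p = 4p - 182, gives p* = 57 and q* = 46.
The ceiling of 77 is above the equilibrium price 57, so it is not binding; the market clears at p* = 57, q* = 46.
Since the control does not bind, no trades are prevented and deadweight loss is zero.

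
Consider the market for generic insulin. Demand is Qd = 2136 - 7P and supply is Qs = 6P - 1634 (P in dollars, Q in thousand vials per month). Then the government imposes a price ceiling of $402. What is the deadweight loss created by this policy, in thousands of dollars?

Setting quantity demanded equal to quantity supplied, 2136 - 7P = 6P - 1634, gives P* = 290 and Q* = 106.
The ceiling of 402 is above the equilibrium price 290, so it is not binding; the market clears at P* = 290, Q* = 106.
Since the control does not bind, no trades are prevented and deadweight loss is zero.

0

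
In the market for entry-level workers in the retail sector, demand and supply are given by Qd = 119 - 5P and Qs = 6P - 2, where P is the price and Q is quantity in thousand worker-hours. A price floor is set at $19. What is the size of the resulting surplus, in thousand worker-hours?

88

Setting quantity demanded equal to quantity supplied, 119 - 5P = 6P - 2, gives P* = 11 and Q* = 64.
Because the floor (19) lies above the market-clearing price, it is binding.
At P = 19: Qd = 119 - 5·19 = 24 and Qs = 6·19 - 2 = 112.
Surplus = Qs - Qd = 112 - 24 = 88.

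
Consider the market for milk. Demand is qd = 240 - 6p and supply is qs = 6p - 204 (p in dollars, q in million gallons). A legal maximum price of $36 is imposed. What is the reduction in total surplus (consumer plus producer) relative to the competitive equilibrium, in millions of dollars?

6

In a free market, 240 - 6p = 6p - 204 gives the equilibrium p* = 37, q* = 18.
Because the ceiling (36) lies below the market-clearing price, it is binding.
At p = 36: qd = 240 - 6·36 = 24 and qs = 6·36 - 204 = 12.
Quantity traded falls to 12. At q = 12 the demand price is (240 - 12)/6 = 38 and the supply price is (204 + 12)/6 = 36.
Deadweight loss = ½ · (38 - 36) · (18 - 12) = ½ · 2 · 6 = 6.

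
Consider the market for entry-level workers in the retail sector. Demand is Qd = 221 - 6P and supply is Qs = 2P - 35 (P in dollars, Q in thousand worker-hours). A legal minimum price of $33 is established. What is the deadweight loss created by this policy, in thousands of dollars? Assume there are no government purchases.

12

Equilibrium: 221 - 6P = 2P - 35, so 256 = 8P and P* = 32, Q* = 29.
Since 33 > 32, the floor is binding.
At P = 33: Qd = 221 - 6·33 = 23 and Qs = 2·33 - 35 = 31.
Quantity traded falls to 23. At Q = 23 the demand price is (221 - 23)/6 = 33 and the supply price is (35 + 23)/2 = 29.
Deadweight loss = ½ · (33 - 29) · (29 - 23) = ½ · 4 · 6 = 12.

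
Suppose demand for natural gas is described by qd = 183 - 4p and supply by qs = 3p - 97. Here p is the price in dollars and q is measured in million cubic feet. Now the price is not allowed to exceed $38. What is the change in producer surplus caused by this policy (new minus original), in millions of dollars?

Setting quantity demanded equal to quantity supplied, 183 - 4p = 3p - 97, gives p* = 40 and q* = 23.
The ceiling of 38 is below the equilibrium price 40, so it binds.
At p = 38: qd = 183 - 4·38 = 31 and qs = 3·38 - 97 = 17.
Producer surplus without the control is ½ · (40 - 97/3) · 23 = 529/6.
With the ceiling, producers sell 17 units at 38, so PS = ½ · (38 - 97/3) · 17 = 289/6.
Change in producer surplus = 289/6 - 529/6 = -40.

-40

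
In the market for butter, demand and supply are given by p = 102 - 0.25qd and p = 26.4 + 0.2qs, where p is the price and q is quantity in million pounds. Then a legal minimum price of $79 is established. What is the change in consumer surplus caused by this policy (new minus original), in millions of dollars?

-2470

Rearranging demand gives qd = 408 - 4p; rearranging supply gives qs = 5p - 132. In a free market, 408 - 4p = 5p - 132 gives the equilibrium p* = 60, q* = 168.
Since 79 > 60, the floor is binding.
At p = 79: qd = 408 - 4·79 = 92 and qs = 5·79 - 132 = 263.
Consumer surplus without the control is ½ · (102 - 60) · 168 = 3528.
With the floor, consumers buy 92 units at 79, so CS = ½ · (102 - 79) · 92 = 1058.
Change in consumer surplus = 1058 - 3528 = -2470.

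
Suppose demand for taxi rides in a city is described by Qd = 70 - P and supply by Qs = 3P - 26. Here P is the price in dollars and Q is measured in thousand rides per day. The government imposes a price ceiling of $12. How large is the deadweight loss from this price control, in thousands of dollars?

In a free market, 70 - P = 3P - 26 gives the equilibrium P* = 24, Q* = 46.
Because the ceiling (12) lies below the market-clearing price, it is binding.
At P = 12: Qd = 70 - 12 = 58 and Qs = 3·12 - 26 = 10.
Quantity traded falls to 10. At Q = 10 the demand price is 70 - 10 = 60 and the supply price is (26 + 10)/3 = 12.
Deadweight loss = ½ · (60 - 12) · (46 - 10) = ½ · 48 · 36 = 864.

864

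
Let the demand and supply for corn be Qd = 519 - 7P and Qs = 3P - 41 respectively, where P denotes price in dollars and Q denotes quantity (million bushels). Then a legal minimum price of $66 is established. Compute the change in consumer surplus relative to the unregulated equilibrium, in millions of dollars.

-920

Without the control the market clears where 519 - 7P = 3P - 41, i.e. P* = 56 and Q* = 127.
Because the floor (66) lies above the market-clearing price, it is binding.
At P = 66: Qd = 519 - 7·66 = 57 and Qs = 3·66 - 41 = 157.
Consumer surplus without the control is ½ · (519/7 - 56) · 127 = 16129/14.
With the floor, consumers buy 57 units at 66, so CS = ½ · (519/7 - 66) · 57 = 3249/14.
Change in consumer surplus = 3249/14 - 16129/14 = -920.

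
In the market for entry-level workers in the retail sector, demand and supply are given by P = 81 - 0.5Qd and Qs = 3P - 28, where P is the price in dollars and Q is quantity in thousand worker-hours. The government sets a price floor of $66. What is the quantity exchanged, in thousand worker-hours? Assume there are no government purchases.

Rearranging demand gives Qd = 162 - 2P. Without the control the market clears where 162 - 2P = 3P - 28, i.e. P* = 38 and Q* = 86.
Since 66 > 38, the floor is binding.
At P = 66: Qd = 162 - 2·66 = 30 and Qs = 3·66 - 28 = 170.
The quantity actually transacted is the short side, demand: 30.

30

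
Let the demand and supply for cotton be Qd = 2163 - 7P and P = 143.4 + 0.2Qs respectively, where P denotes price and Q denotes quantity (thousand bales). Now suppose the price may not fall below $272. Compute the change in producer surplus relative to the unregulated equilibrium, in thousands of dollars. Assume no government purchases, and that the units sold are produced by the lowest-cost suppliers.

Rearranging supply gives Qs = 5P - 717. Setting quantity demanded equal to quantity supplied, 2163 - 7P = 5P - 717, gives P* = 240 and Q* = 483.
The floor of 272 is above the equilibrium price 240, so it binds.
At P = 272: Qd = 2163 - 7·272 = 259 and Qs = 5·272 - 717 = 643.
Producer surplus without the control is ½ · (240 - 143.4) · 483 = 23328.9.
With the floor, 259 units are sold at 272. The supply price at Q = 259 is 195.2, so PS = ½ · [(272 - 143.4) + (272 - 195.2)] · 259 = 26599.3.
Change in producer surplus = 26599.3 - 23328.9 = 3270.4.

3270.4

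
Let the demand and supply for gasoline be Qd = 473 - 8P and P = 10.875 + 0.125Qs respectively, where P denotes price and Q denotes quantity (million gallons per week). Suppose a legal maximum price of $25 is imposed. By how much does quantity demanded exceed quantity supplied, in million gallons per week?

160

Rearranging supply gives Qs = 8P - 87. Equilibrium: 473 - 8P = 8P - 87, so 560 = 16P and P* = 35, Q* = 193.
The ceiling of 25 is below the equilibrium price 35, so it binds.
At P = 25: Qd = 473 - 8·25 = 273 and Qs = 8·25 - 87 = 113.
Shortage = Qd - Qs = 273 - 113 = 160.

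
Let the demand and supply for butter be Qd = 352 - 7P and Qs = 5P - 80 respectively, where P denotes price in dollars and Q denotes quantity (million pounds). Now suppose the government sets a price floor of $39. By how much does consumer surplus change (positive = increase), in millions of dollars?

Setting quantity demanded equal to quantity supplied, 352 - 7P = 5P - 80, gives P* = 36 and Q* = 100.
Since 39 > 36, the floor is binding.
At P = 39: Qd = 352 - 7·39 = 79 and Qs = 5·39 - 80 = 115.
Consumer surplus without the control is ½ · (352/7 - 36) · 100 = 5000/7.
With the floor, consumers buy 79 units at 39, so CS = ½ · (352/7 - 39) · 79 = 6241/14.
Change in consumer surplus = 6241/14 - 5000/7 = -268.5.

-268.5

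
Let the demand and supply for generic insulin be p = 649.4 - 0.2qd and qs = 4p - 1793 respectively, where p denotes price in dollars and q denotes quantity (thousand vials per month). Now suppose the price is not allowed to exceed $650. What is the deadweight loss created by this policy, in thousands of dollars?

0

Rearranging demand gives qd = 3247 - 5p. In a free market, 3247 - 5p = 4p - 1793 gives the equilibrium p* = 560, q* = 447.
Since 650 is above p* = 560, the ceiling does not bind and the free-market outcome prevails.
Since the control does not bind, no trades are prevented and deadweight loss is zero.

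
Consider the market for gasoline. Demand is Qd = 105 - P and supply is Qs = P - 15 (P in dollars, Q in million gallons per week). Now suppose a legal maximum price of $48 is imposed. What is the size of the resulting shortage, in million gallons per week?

24

Setting quantity demanded equal to quantity supplied, 105 - P = P - 15, gives P* = 60 and Q* = 45.
The ceiling of 48 is below the equilibrium price 60, so it binds.
At P = 48: Qd = 105 - 48 = 57 and Qs = 48 - 15 = 33.
Shortage = Qd - Qs = 57 - 33 = 24.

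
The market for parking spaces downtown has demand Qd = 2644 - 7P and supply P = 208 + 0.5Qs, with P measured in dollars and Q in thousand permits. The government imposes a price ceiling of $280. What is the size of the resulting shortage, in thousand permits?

Rearranging supply gives Qs = 2P - 416. Without the control the market clears where 2644 - 7P = 2P - 416, i.e. P* = 340 and Q* = 264.
Because the ceiling (280) lies below the market-clearing price, it is binding.
At P = 280: Qd = 2644 - 7·280 = 684 and Qs = 2·280 - 416 = 144.
Shortage = Qd - Qs = 684 - 144 = 540.

540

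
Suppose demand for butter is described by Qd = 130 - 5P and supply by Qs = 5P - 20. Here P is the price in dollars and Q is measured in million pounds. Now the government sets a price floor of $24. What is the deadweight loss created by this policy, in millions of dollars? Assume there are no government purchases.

405

Without the control the market clears where 130 - 5P = 5P - 20, i.e. P* = 15 and Q* = 55.
The floor of 24 is above the equilibrium price 15, so it binds.
At P = 24: Qd = 130 - 5·24 = 10 and Qs = 5·24 - 20 = 100.
Quantity traded falls to 10. At Q = 10 the demand price is (130 - 10)/5 = 24 and the supply price is (20 + 10)/5 = 6.
Deadweight loss = ½ · (24 - 6) · (55 - 10) = ½ · 18 · 45 = 405.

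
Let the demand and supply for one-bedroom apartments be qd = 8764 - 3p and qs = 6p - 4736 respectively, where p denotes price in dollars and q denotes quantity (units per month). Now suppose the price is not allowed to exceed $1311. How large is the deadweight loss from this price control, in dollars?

Setting quantity demanded equal to quantity supplied, 8764 - 3p = 6p - 4736, gives p* = 1500 and q* = 4264.
The ceiling of 1311 is below the equilibrium price 1500, so it binds.
At p = 1311: qd = 8764 - 3·1311 = 4831 and qs = 6·1311 - 4736 = 3130.
Quantity traded falls to 3130. At q = 3130 the demand price is (8764 - 3130)/3 = 1878 and the supply price is (4736 + 3130)/6 = 1311.
Deadweight loss = ½ · (1878 - 1311) · (4264 - 3130) = ½ · 567 · 1134 = 321489.

321489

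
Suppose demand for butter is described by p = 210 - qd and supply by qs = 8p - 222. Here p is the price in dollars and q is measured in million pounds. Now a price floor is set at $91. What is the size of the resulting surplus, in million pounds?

387

Rearranging demand gives qd = 210 - p. In a free market, 210 - p = 8p - 222 gives the equilibrium p* = 48, q* = 162.
Because the floor (91) lies above the market-clearing price, it is binding.
At p = 91: qd = 210 - 91 = 119 and qs = 8·91 - 222 = 506.
Surplus = qs - qd = 506 - 119 = 387.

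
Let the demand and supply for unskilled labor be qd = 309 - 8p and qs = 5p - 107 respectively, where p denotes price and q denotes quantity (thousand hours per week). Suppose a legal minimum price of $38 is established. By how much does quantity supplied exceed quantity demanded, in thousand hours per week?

78

Equilibrium: 309 - 8p = 5p - 107, so 416 = 13p and p* = 32, q* = 53.
Because the floor (38) lies above the market-clearing price, it is binding.
At p = 38: qd = 309 - 8·38 = 5 and qs = 5·38 - 107 = 83.
Surplus = qs - qd = 83 - 5 = 78.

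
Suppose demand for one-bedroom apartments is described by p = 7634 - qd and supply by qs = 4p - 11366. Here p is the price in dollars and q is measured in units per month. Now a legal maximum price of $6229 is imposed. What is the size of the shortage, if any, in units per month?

0

Rearranging demand gives qd = 7634 - p. Setting quantity demanded equal to quantity supplied, 7634 - p = 4p - 11366, gives p* = 3800 and q* = 3834.
Since 6229 is above p* = 3800, the ceiling does not bind and the free-market outcome prevails.
Since the control does not bind, there is no shortage.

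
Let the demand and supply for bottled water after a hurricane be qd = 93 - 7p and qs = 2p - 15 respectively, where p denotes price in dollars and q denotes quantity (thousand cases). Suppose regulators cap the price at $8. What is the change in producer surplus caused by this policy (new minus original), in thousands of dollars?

In a free market, 93 - 7p = 2p - 15 gives the equilibrium p* = 12, q* = 9.
Because the ceiling (8) lies below the market-clearing price, it is binding.
At p = 8: qd = 93 - 7·8 = 37 and qs = 2·8 - 15 = 1.
Producer surplus without the control is ½ · (12 - 7.5) · 9 = 20.25.
With the ceiling, producers sell 1 units at 8, so PS = ½ · (8 - 7.5) · 1 = 0.25.
Change in producer surplus = 0.25 - 20.25 = -20.

-20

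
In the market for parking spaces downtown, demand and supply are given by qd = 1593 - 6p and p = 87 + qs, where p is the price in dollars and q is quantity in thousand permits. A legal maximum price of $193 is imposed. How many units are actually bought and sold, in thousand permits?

Rearranging supply gives qs = p - 87. Without the control the market clears where 1593 - 6p = p - 87, i.e. p* = 240 and q* = 153.
Since 193 < 240, the ceiling is binding.
At p = 193: qd = 1593 - 6·193 = 435 and qs = 193 - 87 = 106.
The quantity actually transacted is the short side, supply: 106.

106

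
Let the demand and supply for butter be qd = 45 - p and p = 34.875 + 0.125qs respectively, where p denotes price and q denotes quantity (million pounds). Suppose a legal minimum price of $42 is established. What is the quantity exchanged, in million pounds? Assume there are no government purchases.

3

Rearranging supply gives qs = 8p - 279. Setting quantity demanded equal to quantity supplied, 45 - p = 8p - 279, gives p* = 36 and q* = 9.
Since 42 > 36, the floor is binding.
At p = 42: qd = 45 - 42 = 3 and qs = 8·42 - 279 = 57.
The quantity actually transacted is the short side, demand: 3.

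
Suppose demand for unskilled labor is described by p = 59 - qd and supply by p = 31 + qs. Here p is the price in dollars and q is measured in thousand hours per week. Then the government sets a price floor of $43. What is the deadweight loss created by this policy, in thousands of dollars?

Rearranging demand gives qd = 59 - p; rearranging supply gives qs = p - 31. Equilibrium: 59 - p = p - 31, so 90 = 2p and p* = 45, q* = 14.
Since 43 is below p* = 45, the floor does not bind and the free-market outcome prevails.
Since the control does not bind, no trades are prevented and deadweight loss is zero.

0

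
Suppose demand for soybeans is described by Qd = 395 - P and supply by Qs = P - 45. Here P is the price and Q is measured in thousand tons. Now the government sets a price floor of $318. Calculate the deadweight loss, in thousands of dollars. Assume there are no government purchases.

Setting quantity demanded equal to quantity supplied, 395 - P = P - 45, gives P* = 220 and Q* = 175.
The floor of 318 is above the equilibrium price 220, so it binds.
At P = 318: Qd = 395 - 318 = 77 and Qs = 318 - 45 = 273.
Quantity traded falls to 77. At Q = 77 the demand price is 395 - 77 = 318 and the supply price is 45 + 77 = 122.
Deadweight loss = ½ · (318 - 122) · (175 - 77) = ½ · 196 · 98 = 9604.

9604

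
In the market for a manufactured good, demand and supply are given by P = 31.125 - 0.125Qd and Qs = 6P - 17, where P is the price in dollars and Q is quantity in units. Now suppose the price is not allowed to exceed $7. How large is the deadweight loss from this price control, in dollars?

Rearranging demand gives Qd = 249 - 8P. Setting quantity demanded equal to quantity supplied, 249 - 8P = 6P - 17, gives P* = 19 and Q* = 97.
Because the ceiling (7) lies below the market-clearing price, it is binding.
At P = 7: Qd = 249 - 8·7 = 193 and Qs = 6·7 - 17 = 25.
Quantity traded falls to 25. At Q = 25 the demand price is (249 - 25)/8 = 28 and the supply price is (17 + 25)/6 = 7.
Deadweight loss = ½ · (28 - 7) · (97 - 25) = ½ · 21 · 72 = 756.

756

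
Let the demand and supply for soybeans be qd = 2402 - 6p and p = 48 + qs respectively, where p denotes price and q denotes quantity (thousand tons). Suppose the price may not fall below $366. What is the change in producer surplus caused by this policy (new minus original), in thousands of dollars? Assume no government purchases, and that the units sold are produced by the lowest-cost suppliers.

Rearranging supply gives qs = p - 48. In a free market, 2402 - 6p = p - 48 gives the equilibrium p* = 350, q* = 302.
Because the floor (366) lies above the market-clearing price, it is binding.
At p = 366: qd = 2402 - 6·366 = 206 and qs = 366 - 48 = 318.
Producer surplus without the control is ½ · (350 - 48) · 302 = 45602.
With the floor, 206 units are sold at 366. The supply price at q = 206 is 254, so PS = ½ · [(366 - 48) + (366 - 254)] · 206 = 44290.
Change in producer surplus = 44290 - 45602 = -1312.

-1312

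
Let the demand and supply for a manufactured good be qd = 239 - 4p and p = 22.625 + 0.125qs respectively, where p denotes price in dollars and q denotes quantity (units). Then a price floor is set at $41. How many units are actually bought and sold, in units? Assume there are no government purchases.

Rearranging supply gives qs = 8p - 181. Without the control the market clears where 239 - 4p = 8p - 181, i.e. p* = 35 and q* = 99.
Since 41 > 35, the floor is binding.
At p = 41: qd = 239 - 4·41 = 75 and qs = 8·41 - 181 = 147.
The quantity actually transacted is the short side, demand: 75.

75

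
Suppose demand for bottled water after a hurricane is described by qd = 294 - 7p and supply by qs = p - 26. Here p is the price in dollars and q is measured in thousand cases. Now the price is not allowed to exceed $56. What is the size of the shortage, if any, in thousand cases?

0

Equilibrium: 294 - 7p = p - 26, so 320 = 8p and p* = 40, q* = 14.
Since 56 is above p* = 40, the ceiling does not bind and the free-market outcome prevails.
Since the control does not bind, there is no shortage.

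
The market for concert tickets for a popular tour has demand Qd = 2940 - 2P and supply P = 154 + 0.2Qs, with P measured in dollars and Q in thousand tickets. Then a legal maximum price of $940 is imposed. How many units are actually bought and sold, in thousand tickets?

Rearranging supply gives Qs = 5P - 770. Equilibrium: 2940 - 2P = 5P - 770, so 3710 = 7P and P* = 530, Q* = 1880.
The ceiling of 940 is above the equilibrium price 530, so it is not binding; the market clears at P* = 530, Q* = 1880.

1880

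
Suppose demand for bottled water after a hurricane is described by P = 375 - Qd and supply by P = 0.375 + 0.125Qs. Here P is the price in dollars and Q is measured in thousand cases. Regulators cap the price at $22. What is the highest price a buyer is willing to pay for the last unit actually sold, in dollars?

Rearranging demand gives Qd = 375 - P; rearranging supply gives Qs = 8P - 3. In a free market, 375 - P = 8P - 3 gives the equilibrium P* = 42, Q* = 333.
Because the ceiling (22) lies below the market-clearing price, it is binding.
At P = 22: Qd = 375 - 22 = 353 and Qs = 8·22 - 3 = 173.
Only 173 units reach the market. On the demand curve, the marginal buyer's willingness to pay at Q = 173 is (375 - 173) = 202.

202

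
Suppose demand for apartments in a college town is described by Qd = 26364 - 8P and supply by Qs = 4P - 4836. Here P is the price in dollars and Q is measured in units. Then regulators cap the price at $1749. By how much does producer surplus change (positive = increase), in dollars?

Without the control the market clears where 26364 - 8P = 4P - 4836, i.e. P* = 2600 and Q* = 5564.
The ceiling of 1749 is below the equilibrium price 2600, so it binds.
At P = 1749: Qd = 26364 - 8·1749 = 12372 and Qs = 4·1749 - 4836 = 2160.
Producer surplus without the control is ½ · (2600 - 1209) · 5564 = 3869762.
With the ceiling, producers sell 2160 units at 1749, so PS = ½ · (1749 - 1209) · 2160 = 583200.
Change in producer surplus = 583200 - 3869762 = -3286562.

-3286562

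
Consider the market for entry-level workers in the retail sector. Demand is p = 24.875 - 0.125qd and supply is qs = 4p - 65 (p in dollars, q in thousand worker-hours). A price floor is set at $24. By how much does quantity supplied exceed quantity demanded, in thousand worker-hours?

Rearranging demand gives qd = 199 - 8p. Setting quantity demanded equal to quantity supplied, 199 - 8p = 4p - 65, gives p* = 22 and q* = 23.
Since 24 > 22, the floor is binding.
At p = 24: qd = 199 - 8·24 = 7 and qs = 4·24 - 65 = 31.
Surplus = qs - qd = 31 - 7 = 24.

24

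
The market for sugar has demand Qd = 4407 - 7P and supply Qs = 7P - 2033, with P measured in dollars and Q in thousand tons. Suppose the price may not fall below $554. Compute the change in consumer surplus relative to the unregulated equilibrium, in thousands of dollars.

Without the control the market clears where 4407 - 7P = 7P - 2033, i.e. P* = 460 and Q* = 1187.
The floor of 554 is above the equilibrium price 460, so it binds.
At P = 554: Qd = 4407 - 7·554 = 529 and Qs = 7·554 - 2033 = 1845.
Consumer surplus without the control is ½ · (4407/7 - 460) · 1187 = 1408969/14.
With the floor, consumers buy 529 units at 554, so CS = ½ · (4407/7 - 554) · 529 = 279841/14.
Change in consumer surplus = 279841/14 - 1408969/14 = -80652.

-80652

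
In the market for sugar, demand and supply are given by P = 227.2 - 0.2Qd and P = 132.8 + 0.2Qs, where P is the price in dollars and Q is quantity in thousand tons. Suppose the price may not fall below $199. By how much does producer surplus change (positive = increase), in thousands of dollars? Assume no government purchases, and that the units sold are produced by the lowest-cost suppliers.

Rearranging demand gives Qd = 1136 - 5P; rearranging supply gives Qs = 5P - 664. Equilibrium: 1136 - 5P = 5P - 664, so 1800 = 10P and P* = 180, Q* = 236.
Because the floor (199) lies above the market-clearing price, it is binding.
At P = 199: Qd = 1136 - 5·199 = 141 and Qs = 5·199 - 664 = 331.
Producer surplus without the control is ½ · (180 - 132.8) · 236 = 5569.6.
With the floor, 141 units are sold at 199. The supply price at Q = 141 is 161, so PS = ½ · [(199 - 132.8) + (199 - 161)] · 141 = 7346.1.
Change in producer surplus = 7346.1 - 5569.6 = 1776.5.

1776.5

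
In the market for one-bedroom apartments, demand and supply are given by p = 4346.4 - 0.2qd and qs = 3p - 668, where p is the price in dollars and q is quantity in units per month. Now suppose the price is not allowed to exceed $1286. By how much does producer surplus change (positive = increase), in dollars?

-8267954

Rearranging demand gives qd = 21732 - 5p. Setting quantity demanded equal to quantity supplied, 21732 - 5p = 3p - 668, gives p* = 2800 and q* = 7732.
Because the ceiling (1286) lies below the market-clearing price, it is binding.
At p = 1286: qd = 21732 - 5·1286 = 15302 and qs = 3·1286 - 668 = 3190.
Producer surplus without the control is ½ · (2800 - 668/3) · 7732 = 29891912/3.
With the ceiling, producers sell 3190 units at 1286, so PS = ½ · (1286 - 668/3) · 3190 = 5088050/3.
Change in producer surplus = 5088050/3 - 29891912/3 = -8267954.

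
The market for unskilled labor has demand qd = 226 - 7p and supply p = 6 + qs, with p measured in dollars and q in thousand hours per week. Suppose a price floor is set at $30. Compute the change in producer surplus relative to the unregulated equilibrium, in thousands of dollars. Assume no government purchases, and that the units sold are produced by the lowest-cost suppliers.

-8.5

Rearranging supply gives qs = p - 6. Equilibrium: 226 - 7p = p - 6, so 232 = 8p and p* = 29, q* = 23.
Because the floor (30) lies above the market-clearing price, it is binding.
At p = 30: qd = 226 - 7·30 = 16 and qs = 30 - 6 = 24.
Producer surplus without the control is ½ · (29 - 6) · 23 = 264.5.
With the floor, 16 units are sold at 30. The supply price at q = 16 is 22, so PS = ½ · [(30 - 6) + (30 - 22)] · 16 = 256.
Change in producer surplus = 256 - 264.5 = -8.5.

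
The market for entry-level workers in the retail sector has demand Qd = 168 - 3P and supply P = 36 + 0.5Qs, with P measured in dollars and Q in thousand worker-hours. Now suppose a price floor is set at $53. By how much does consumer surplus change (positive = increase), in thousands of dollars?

Rearranging supply gives Qs = 2P - 72. Equilibrium: 168 - 3P = 2P - 72, so 240 = 5P and P* = 48, Q* = 24.
Because the floor (53) lies above the market-clearing price, it is binding.
At P = 53: Qd = 168 - 3·53 = 9 and Qs = 2·53 - 72 = 34.
Consumer surplus without the control is ½ · (56 - 48) · 24 = 96.
With the floor, consumers buy 9 units at 53, so CS = ½ · (56 - 53) · 9 = 13.5.
Change in consumer surplus = 13.5 - 96 = -82.5.

-82.5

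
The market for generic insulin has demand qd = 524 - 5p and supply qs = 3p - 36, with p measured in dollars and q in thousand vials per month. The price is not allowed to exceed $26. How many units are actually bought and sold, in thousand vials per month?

42

Equilibrium: 524 - 5p = 3p - 36, so 560 = 8p and p* = 70, q* = 174.
The ceiling of 26 is below the equilibrium price 70, so it binds.
At p = 26: qd = 524 - 5·26 = 394 and qs = 3·26 - 36 = 42.
The quantity actually transacted is the short side, supply: 42.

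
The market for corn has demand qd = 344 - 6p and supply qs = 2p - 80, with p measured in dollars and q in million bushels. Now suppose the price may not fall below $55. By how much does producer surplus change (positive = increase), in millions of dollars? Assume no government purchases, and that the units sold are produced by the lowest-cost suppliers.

-8

In a free market, 344 - 6p = 2p - 80 gives the equilibrium p* = 53, q* = 26.
Since 55 > 53, the floor is binding.
At p = 55: qd = 344 - 6·55 = 14 and qs = 2·55 - 80 = 30.
Producer surplus without the control is ½ · (53 - 40) · 26 = 169.
With the floor, 14 units are sold at 55. The supply price at q = 14 is 47, so PS = ½ · [(55 - 40) + (55 - 47)] · 14 = 161.
Change in producer surplus = 161 - 169 = -8.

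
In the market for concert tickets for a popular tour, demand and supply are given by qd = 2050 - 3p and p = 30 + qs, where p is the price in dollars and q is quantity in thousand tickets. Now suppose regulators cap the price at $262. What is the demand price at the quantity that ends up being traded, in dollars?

606

Rearranging supply gives qs = p - 30. Setting quantity demanded equal to quantity supplied, 2050 - 3p = p - 30, gives p* = 520 and q* = 490.
Because the ceiling (262) lies below the market-clearing price, it is binding.
At p = 262: qd = 2050 - 3·262 = 1264 and qs = 262 - 30 = 232.
Only 232 units reach the market. On the demand curve, the marginal buyer's willingness to pay at q = 232 is (2050 - 232)/3 = 606.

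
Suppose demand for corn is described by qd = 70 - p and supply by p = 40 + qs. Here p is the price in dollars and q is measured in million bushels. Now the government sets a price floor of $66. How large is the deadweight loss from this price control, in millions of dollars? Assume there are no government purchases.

121

Rearranging supply gives qs = p - 40. In a free market, 70 - p = p - 40 gives the equilibrium p* = 55, q* = 15.
Because the floor (66) lies above the market-clearing price, it is binding.
At p = 66: qd = 70 - 66 = 4 and qs = 66 - 40 = 26.
Quantity traded falls to 4. At q = 4 the demand price is 70 - 4 = 66 and the supply price is 40 + 4 = 44.
Deadweight loss = ½ · (66 - 44) · (15 - 4) = ½ · 22 · 11 = 121.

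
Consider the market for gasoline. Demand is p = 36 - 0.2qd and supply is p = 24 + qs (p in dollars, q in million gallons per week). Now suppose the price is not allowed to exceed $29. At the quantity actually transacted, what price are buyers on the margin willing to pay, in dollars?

35

Rearranging demand gives qd = 180 - 5p; rearranging supply gives qs = p - 24. Setting quantity demanded equal to quantity supplied, 180 - 5p = p - 24, gives p* = 34 and q* = 10.
Since 29 < 34, the ceiling is binding.
At p = 29: qd = 180 - 5·29 = 35 and qs = 29 - 24 = 5.
Only 5 units reach the market. On the demand curve, the marginal buyer's willingness to pay at q = 5 is (180 - 5)/5 = 35.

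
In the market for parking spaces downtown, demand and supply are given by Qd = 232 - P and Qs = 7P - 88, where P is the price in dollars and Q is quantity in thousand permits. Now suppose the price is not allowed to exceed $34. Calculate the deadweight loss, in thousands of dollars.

Equilibrium: 232 - P = 7P - 88, so 320 = 8P and P* = 40, Q* = 192.
Since 34 < 40, the ceiling is binding.
At P = 34: Qd = 232 - 34 = 198 and Qs = 7·34 - 88 = 150.
Quantity traded falls to 150. At Q = 150 the demand price is 232 - 150 = 82 and the supply price is (88 + 150)/7 = 34.
Deadweight loss = ½ · (82 - 34) · (192 - 150) = ½ · 48 · 42 = 1008.

1008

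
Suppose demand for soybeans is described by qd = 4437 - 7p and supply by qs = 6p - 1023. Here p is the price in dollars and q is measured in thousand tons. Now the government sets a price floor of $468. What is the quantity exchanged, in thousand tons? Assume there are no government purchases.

Equilibrium: 4437 - 7p = 6p - 1023, so 5460 = 13p and p* = 420, q* = 1497.
Because the floor (468) lies above the market-clearing price, it is binding.
At p = 468: qd = 4437 - 7·468 = 1161 and qs = 6·468 - 1023 = 1785.
The quantity actually transacted is the short side, demand: 1161.

1161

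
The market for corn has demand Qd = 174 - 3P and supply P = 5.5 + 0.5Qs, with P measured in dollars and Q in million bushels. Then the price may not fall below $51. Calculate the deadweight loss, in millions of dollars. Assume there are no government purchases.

735

Rearranging supply gives Qs = 2P - 11. Setting quantity demanded equal to quantity supplied, 174 - 3P = 2P - 11, gives P* = 37 and Q* = 63.
The floor of 51 is above the equilibrium price 37, so it binds.
At P = 51: Qd = 174 - 3·51 = 21 and Qs = 2·51 - 11 = 91.
Quantity traded falls to 21. At Q = 21 the demand price is (174 - 21)/3 = 51 and the supply price is (11 + 21)/2 = 16.
Deadweight loss = ½ · (51 - 16) · (63 - 21) = ½ · 35 · 42 = 735.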